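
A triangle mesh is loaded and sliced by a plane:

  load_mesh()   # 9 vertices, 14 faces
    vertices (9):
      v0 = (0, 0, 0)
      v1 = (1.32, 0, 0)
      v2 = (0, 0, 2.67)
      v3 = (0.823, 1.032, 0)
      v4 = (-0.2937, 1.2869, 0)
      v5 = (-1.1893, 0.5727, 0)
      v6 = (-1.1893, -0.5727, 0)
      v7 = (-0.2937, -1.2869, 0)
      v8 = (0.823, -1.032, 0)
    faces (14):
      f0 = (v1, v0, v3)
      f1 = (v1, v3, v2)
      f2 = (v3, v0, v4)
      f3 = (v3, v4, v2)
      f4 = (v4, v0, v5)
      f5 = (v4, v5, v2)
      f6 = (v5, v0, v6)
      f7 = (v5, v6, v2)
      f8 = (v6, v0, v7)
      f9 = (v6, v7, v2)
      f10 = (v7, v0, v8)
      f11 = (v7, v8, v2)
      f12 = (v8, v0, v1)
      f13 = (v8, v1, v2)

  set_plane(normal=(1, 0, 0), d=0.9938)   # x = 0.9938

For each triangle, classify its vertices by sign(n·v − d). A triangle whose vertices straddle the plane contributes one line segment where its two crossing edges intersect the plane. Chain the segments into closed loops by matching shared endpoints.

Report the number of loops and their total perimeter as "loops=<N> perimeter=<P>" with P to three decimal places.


loops=1 perimeter=3.246

Straddling triangles (4 of 14):
  (v1,v0,v3) [+--] → (0.9938, 0, 0)–(0.9938, 0.677341, 0)  len=0.6773
  (v1,v3,v2) [+--] → (0.9938, 0.677341, 0)–(0.9938, 0, 0.659814)  len=0.9456
  (v8,v0,v1) [--+] → (0.9938, 0, 0)–(0.9938, -0.677341, 0)  len=0.6773
  (v8,v1,v2) [-+-] → (0.9938, -0.677341, 0)–(0.9938, 0, 0.659814)  len=0.9456

Chained into 1 loop(s):
  loop 1: 4 segments, perimeter = 3.2459
Total perimeter = 3.246


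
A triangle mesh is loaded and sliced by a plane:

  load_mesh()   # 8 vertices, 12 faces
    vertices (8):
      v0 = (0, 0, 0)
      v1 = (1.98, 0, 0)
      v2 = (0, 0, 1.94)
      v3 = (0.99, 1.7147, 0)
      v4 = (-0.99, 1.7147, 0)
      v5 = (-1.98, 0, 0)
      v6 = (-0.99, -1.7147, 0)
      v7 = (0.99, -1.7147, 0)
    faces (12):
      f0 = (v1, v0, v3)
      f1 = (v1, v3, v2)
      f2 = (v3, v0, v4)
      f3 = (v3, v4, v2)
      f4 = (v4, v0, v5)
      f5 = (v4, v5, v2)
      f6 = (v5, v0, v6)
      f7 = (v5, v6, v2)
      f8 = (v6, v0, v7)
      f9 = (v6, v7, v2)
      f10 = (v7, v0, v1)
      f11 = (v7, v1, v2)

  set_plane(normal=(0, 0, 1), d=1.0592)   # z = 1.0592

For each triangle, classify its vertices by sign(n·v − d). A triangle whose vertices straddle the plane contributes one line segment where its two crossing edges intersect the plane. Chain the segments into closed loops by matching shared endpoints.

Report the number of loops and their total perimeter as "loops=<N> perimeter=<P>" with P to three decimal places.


loops=1 perimeter=5.394

Straddling triangles (6 of 12):
  (v1,v3,v2) [--+] → (0.44948, 0.778509, 1.0592)–(0.898961, 0, 1.0592)  len=0.8989
  (v3,v4,v2) [--+] → (-0.44948, 0.778509, 1.0592)–(0.44948, 0.778509, 1.0592)  len=0.8990
  (v4,v5,v2) [--+] → (-0.898961, 0, 1.0592)–(-0.44948, 0.778509, 1.0592)  len=0.8989
  (v5,v6,v2) [--+] → (-0.44948, -0.778509, 1.0592)–(-0.898961, 0, 1.0592)  len=0.8989
  (v6,v7,v2) [--+] → (0.44948, -0.778509, 1.0592)–(-0.44948, -0.778509, 1.0592)  len=0.8990
  (v7,v1,v2) [--+] → (0.898961, 0, 1.0592)–(0.44948, -0.778509, 1.0592)  len=0.8989

Chained into 1 loop(s):
  loop 1: 6 segments, perimeter = 5.3937
Total perimeter = 5.394


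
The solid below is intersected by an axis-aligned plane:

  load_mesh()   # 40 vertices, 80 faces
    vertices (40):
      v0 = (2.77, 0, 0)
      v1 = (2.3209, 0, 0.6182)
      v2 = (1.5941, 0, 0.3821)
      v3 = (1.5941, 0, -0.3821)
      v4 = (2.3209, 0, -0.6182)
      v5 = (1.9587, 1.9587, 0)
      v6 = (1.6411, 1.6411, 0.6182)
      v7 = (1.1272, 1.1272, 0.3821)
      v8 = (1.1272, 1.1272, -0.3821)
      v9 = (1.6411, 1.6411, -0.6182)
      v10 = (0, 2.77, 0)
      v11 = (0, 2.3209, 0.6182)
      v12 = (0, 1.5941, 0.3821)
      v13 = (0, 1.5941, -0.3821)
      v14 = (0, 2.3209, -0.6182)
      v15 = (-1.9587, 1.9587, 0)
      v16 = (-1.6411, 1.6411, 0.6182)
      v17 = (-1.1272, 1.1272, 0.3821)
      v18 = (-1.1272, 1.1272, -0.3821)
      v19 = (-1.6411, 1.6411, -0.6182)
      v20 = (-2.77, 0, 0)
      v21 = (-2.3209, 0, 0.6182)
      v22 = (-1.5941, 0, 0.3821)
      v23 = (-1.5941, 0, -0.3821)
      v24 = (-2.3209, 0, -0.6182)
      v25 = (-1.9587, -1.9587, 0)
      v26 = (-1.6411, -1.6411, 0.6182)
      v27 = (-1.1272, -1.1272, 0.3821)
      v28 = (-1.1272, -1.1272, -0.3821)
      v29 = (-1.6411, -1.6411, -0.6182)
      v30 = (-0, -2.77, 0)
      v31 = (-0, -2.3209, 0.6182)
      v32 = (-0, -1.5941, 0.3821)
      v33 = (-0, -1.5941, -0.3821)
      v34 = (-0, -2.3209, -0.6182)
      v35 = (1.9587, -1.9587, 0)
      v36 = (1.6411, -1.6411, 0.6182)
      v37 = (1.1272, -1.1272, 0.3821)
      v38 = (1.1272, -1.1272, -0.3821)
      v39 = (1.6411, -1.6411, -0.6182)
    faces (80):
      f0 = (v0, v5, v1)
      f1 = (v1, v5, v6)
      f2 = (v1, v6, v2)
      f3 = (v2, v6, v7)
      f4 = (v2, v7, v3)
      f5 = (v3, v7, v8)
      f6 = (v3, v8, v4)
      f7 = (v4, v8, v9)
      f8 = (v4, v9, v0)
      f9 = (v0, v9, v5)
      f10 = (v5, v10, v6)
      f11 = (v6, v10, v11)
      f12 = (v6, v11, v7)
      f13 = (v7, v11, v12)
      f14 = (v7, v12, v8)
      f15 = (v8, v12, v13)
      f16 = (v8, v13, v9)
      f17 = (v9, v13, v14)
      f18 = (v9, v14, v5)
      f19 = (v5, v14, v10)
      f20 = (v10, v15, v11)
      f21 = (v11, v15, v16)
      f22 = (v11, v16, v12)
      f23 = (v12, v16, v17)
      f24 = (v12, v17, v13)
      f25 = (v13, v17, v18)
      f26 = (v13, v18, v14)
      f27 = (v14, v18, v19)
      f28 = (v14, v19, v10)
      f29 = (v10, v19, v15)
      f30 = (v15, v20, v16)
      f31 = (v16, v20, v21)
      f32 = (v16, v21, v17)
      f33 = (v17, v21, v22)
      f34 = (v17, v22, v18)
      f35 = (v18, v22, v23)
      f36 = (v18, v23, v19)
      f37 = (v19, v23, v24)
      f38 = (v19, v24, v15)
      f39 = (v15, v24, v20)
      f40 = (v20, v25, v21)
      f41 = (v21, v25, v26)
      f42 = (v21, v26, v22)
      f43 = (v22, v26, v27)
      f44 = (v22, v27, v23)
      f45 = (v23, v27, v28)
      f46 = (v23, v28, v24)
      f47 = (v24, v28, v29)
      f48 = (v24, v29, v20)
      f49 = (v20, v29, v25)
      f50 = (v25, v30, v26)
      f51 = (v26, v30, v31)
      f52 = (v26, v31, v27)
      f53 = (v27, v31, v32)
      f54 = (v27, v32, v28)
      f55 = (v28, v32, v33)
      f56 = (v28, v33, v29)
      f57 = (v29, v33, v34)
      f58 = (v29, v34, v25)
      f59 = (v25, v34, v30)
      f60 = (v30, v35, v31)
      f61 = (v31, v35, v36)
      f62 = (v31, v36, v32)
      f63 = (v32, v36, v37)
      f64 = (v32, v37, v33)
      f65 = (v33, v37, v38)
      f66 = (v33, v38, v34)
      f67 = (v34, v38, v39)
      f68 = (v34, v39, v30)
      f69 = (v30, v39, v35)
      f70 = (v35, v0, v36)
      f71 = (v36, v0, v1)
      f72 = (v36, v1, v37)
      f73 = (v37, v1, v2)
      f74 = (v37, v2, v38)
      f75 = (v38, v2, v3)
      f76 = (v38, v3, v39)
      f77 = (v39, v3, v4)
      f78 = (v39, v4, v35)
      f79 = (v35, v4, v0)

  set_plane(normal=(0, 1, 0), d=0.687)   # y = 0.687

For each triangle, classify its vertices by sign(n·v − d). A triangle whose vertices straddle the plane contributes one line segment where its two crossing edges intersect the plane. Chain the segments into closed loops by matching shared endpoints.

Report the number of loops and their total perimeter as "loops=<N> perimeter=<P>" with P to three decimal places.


loops=2 perimeter=7.642

Straddling triangles (20 of 80):
  (v0,v5,v1) [-+-] → (2.48544, 0.687, 0)–(2.19386, 0.687, 0.401371)  len=0.4961
  (v1,v5,v6) [-++] → (2.19386, 0.687, 0.401371)–(2.03632, 0.687, 0.6182)  len=0.2680
  (v1,v6,v2) [-+-] → (2.03632, 0.687, 0.6182)–(1.61378, 0.687, 0.480937)  len=0.4443
  (v2,v6,v7) [-++] → (1.61378, 0.687, 0.480937)–(1.30954, 0.687, 0.3821)  len=0.3199
  (v2,v7,v3) [-+-] → (1.30954, 0.687, 0.3821)–(1.30954, 0.687, 0.0836606)  len=0.2984
  (v3,v7,v8) [-++] → (1.30954, 0.687, 0.0836606)–(1.30954, 0.687, -0.3821)  len=0.4658
  (v3,v8,v4) [-+-] → (1.30954, 0.687, -0.3821)–(1.59337, 0.687, -0.474303)  len=0.2984
  (v4,v8,v9) [-++] → (1.59337, 0.687, -0.474303)–(2.03632, 0.687, -0.6182)  len=0.4657
  (v4,v9,v0) [-+-] → (2.03632, 0.687, -0.6182)–(2.29742, 0.687, -0.258792)  len=0.4442
  (v0,v9,v5) [-++] → (2.29742, 0.687, -0.258792)–(2.48544, 0.687, 0)  len=0.3199
  (v15,v20,v16) [+-+] → (-2.48544, 0.687, 0)–(-2.29742, 0.687, 0.258792)  len=0.3199
  (v16,v20,v21) [+--] → (-2.29742, 0.687, 0.258792)–(-2.03632, 0.687, 0.6182)  len=0.4442
  (v16,v21,v17) [+-+] → (-2.03632, 0.687, 0.6182)–(-1.59337, 0.687, 0.474303)  len=0.4657
  (v17,v21,v22) [+--] → (-1.59337, 0.687, 0.474303)–(-1.30954, 0.687, 0.3821)  len=0.2984
  (v17,v22,v18) [+-+] → (-1.30954, 0.687, 0.3821)–(-1.30954, 0.687, -0.0836606)  len=0.4658
  (v18,v22,v23) [+--] → (-1.30954, 0.687, -0.0836606)–(-1.30954, 0.687, -0.3821)  len=0.2984
  (v18,v23,v19) [+-+] → (-1.30954, 0.687, -0.3821)–(-1.61378, 0.687, -0.480937)  len=0.3199
  (v19,v23,v24) [+--] → (-1.61378, 0.687, -0.480937)–(-2.03632, 0.687, -0.6182)  len=0.4443
  (v19,v24,v15) [+-+] → (-2.03632, 0.687, -0.6182)–(-2.19386, 0.687, -0.401371)  len=0.2680
  (v15,v24,v20) [+--] → (-2.19386, 0.687, -0.401371)–(-2.48544, 0.687, 0)  len=0.4961

Chained into 2 loop(s):
  loop 1: 10 segments, perimeter = 3.8208
  loop 2: 10 segments, perimeter = 3.8208
Total perimeter = 7.642


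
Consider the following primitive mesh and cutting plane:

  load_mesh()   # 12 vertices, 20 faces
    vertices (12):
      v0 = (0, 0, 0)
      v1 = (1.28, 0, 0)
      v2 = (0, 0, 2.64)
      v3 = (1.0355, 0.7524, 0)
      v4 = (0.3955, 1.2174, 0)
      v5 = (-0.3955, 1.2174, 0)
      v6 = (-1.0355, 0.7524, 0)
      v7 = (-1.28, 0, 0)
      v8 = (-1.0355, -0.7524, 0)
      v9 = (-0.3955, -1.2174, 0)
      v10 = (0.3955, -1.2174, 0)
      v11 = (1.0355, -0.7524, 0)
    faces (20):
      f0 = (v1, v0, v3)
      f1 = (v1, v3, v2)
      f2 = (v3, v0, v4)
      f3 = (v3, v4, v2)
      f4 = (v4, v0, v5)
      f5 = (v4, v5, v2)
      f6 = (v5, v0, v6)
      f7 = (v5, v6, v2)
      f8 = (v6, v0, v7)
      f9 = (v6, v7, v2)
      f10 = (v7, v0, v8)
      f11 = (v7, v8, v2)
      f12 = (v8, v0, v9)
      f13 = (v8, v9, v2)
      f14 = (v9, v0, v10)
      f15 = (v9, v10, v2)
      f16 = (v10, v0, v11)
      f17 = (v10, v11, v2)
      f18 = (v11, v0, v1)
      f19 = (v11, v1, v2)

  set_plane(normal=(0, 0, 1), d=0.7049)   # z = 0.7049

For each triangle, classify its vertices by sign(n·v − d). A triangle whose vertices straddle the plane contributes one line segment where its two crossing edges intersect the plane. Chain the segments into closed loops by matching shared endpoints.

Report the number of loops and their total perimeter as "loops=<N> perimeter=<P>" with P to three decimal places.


Straddling triangles (10 of 20):
  (v1,v3,v2) [--+] → (0.759014, 0.551504, 0.7049)–(0.93823, 0, 0.7049)  len=0.5799
  (v3,v4,v2) [--+] → (0.289899, 0.892345, 0.7049)–(0.759014, 0.551504, 0.7049)  len=0.5799
  (v4,v5,v2) [--+] → (-0.289899, 0.892345, 0.7049)–(0.289899, 0.892345, 0.7049)  len=0.5798
  (v5,v6,v2) [--+] → (-0.759014, 0.551504, 0.7049)–(-0.289899, 0.892345, 0.7049)  len=0.5799
  (v6,v7,v2) [--+] → (-0.93823, 0, 0.7049)–(-0.759014, 0.551504, 0.7049)  len=0.5799
  (v7,v8,v2) [--+] → (-0.759014, -0.551504, 0.7049)–(-0.93823, 0, 0.7049)  len=0.5799
  (v8,v9,v2) [--+] → (-0.289899, -0.892345, 0.7049)–(-0.759014, -0.551504, 0.7049)  len=0.5799
  (v9,v10,v2) [--+] → (0.289899, -0.892345, 0.7049)–(-0.289899, -0.892345, 0.7049)  len=0.5798
  (v10,v11,v2) [--+] → (0.759014, -0.551504, 0.7049)–(0.289899, -0.892345, 0.7049)  len=0.5799
  (v11,v1,v2) [--+] → (0.93823, 0, 0.7049)–(0.759014, -0.551504, 0.7049)  len=0.5799

Chained into 1 loop(s):
  loop 1: 10 segments, perimeter = 5.7986
Total perimeter = 5.799

loops=1 perimeter=5.799


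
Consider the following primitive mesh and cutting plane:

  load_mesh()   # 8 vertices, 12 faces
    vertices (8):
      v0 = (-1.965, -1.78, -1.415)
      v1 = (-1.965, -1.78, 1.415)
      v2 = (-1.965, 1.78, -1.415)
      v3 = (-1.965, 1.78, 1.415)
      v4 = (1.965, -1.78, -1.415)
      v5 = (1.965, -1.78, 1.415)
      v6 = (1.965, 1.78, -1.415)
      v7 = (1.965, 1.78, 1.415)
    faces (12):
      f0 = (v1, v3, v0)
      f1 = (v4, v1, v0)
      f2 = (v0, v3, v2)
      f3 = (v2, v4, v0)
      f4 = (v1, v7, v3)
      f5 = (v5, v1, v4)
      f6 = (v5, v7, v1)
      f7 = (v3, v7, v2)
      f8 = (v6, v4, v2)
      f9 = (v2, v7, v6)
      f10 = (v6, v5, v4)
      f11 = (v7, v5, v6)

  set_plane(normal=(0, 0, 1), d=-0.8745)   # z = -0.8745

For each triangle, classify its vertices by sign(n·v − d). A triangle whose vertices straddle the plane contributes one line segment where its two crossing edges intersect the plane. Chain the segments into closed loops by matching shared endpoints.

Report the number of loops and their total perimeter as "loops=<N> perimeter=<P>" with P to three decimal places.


Straddling triangles (8 of 12):
  (v1,v3,v0) [++-] → (-1.965, -1.10008, -0.8745)–(-1.965, -1.78, -0.8745)  len=0.6799
  (v4,v1,v0) [-+-] → (1.21441, -1.78, -0.8745)–(-1.965, -1.78, -0.8745)  len=3.1794
  (v0,v3,v2) [-+-] → (-1.965, -1.10008, -0.8745)–(-1.965, 1.78, -0.8745)  len=2.8801
  (v5,v1,v4) [++-] → (1.21441, -1.78, -0.8745)–(1.965, -1.78, -0.8745)  len=0.7506
  (v3,v7,v2) [++-] → (-1.21441, 1.78, -0.8745)–(-1.965, 1.78, -0.8745)  len=0.7506
  (v2,v7,v6) [-+-] → (-1.21441, 1.78, -0.8745)–(1.965, 1.78, -0.8745)  len=3.1794
  (v6,v5,v4) [-+-] → (1.965, 1.10008, -0.8745)–(1.965, -1.78, -0.8745)  len=2.8801
  (v7,v5,v6) [++-] → (1.965, 1.10008, -0.8745)–(1.965, 1.78, -0.8745)  len=0.6799

Chained into 1 loop(s):
  loop 1: 8 segments, perimeter = 14.9800
Total perimeter = 14.980

loops=1 perimeter=14.980


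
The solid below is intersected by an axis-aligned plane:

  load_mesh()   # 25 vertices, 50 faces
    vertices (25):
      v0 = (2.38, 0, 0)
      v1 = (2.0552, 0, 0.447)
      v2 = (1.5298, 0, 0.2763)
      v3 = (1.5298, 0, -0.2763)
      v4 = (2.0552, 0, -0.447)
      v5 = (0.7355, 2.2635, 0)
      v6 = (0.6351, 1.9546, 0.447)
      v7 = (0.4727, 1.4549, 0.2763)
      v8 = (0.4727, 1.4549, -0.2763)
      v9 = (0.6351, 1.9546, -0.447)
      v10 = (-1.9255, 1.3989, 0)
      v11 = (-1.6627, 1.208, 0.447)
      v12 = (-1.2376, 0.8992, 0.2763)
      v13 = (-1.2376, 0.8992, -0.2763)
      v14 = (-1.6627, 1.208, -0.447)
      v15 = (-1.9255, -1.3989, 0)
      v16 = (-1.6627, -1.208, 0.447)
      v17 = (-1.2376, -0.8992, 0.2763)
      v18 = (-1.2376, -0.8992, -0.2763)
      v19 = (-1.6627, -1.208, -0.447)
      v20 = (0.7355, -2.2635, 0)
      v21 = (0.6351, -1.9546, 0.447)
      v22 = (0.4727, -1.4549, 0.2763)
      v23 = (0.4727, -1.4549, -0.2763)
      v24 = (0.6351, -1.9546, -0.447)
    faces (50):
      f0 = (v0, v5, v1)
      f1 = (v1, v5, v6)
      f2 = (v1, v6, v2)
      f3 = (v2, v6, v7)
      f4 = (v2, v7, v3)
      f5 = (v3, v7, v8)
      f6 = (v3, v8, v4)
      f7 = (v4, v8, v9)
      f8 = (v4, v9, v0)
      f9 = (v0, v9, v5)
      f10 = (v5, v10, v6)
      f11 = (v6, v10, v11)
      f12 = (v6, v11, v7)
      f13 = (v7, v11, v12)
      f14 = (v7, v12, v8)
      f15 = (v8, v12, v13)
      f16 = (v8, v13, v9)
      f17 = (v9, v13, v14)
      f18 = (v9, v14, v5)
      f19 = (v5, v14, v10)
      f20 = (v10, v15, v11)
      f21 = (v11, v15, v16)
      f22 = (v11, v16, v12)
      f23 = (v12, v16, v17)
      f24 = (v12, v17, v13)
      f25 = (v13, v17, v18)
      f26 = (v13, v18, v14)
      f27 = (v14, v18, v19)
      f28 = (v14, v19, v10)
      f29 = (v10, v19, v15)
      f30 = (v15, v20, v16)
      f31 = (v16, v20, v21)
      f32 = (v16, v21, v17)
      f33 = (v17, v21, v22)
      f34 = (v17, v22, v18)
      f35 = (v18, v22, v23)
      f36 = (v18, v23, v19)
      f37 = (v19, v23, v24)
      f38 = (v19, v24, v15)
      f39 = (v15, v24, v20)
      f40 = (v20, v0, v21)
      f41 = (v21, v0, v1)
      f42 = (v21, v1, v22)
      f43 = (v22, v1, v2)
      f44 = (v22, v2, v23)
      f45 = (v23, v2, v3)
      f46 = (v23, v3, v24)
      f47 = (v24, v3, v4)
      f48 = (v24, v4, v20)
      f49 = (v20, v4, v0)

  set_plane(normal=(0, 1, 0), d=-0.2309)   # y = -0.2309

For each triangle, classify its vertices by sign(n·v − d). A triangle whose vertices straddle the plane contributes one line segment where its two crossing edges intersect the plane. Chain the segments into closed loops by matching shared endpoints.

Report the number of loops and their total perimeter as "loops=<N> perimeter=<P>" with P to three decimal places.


loops=2 perimeter=5.268

Straddling triangles (20 of 50):
  (v10,v15,v11) [+-+] → (-1.9255, -0.2309, 0)–(-1.80775, -0.2309, 0.200275)  len=0.2323
  (v11,v15,v16) [+--] → (-1.80775, -0.2309, 0.200275)–(-1.6627, -0.2309, 0.447)  len=0.2862
  (v11,v16,v12) [+-+] → (-1.6627, -0.2309, 0.447)–(-1.46558, -0.2309, 0.367847)  len=0.2124
  (v12,v16,v17) [+--] → (-1.46558, -0.2309, 0.367847)–(-1.2376, -0.2309, 0.2763)  len=0.2457
  (v12,v17,v13) [+-+] → (-1.2376, -0.2309, 0.2763)–(-1.2376, -0.2309, 0.0709494)  len=0.2054
  (v13,v17,v18) [+--] → (-1.2376, -0.2309, 0.0709494)–(-1.2376, -0.2309, -0.2763)  len=0.3472
  (v13,v18,v14) [+-+] → (-1.2376, -0.2309, -0.2763)–(-1.37242, -0.2309, -0.330438)  len=0.1453
  (v14,v18,v19) [+--] → (-1.37242, -0.2309, -0.330438)–(-1.6627, -0.2309, -0.447)  len=0.3128
  (v14,v19,v10) [+-+] → (-1.6627, -0.2309, -0.447)–(-1.7612, -0.2309, -0.279459)  len=0.1944
  (v10,v19,v15) [+--] → (-1.7612, -0.2309, -0.279459)–(-1.9255, -0.2309, 0)  len=0.3242
  (v20,v0,v21) [-+-] → (2.21224, -0.2309, 0)–(2.17387, -0.2309, 0.0528048)  len=0.0653
  (v21,v0,v1) [-++] → (2.17387, -0.2309, 0.0528048)–(1.88744, -0.2309, 0.447)  len=0.4873
  (v21,v1,v22) [-+-] → (1.88744, -0.2309, 0.447)–(1.80405, -0.2309, 0.419909)  len=0.0877
  (v22,v1,v2) [-++] → (1.80405, -0.2309, 0.419909)–(1.36203, -0.2309, 0.2763)  len=0.4648
  (v22,v2,v23) [-+-] → (1.36203, -0.2309, 0.2763)–(1.36203, -0.2309, 0.1886)  len=0.0877
  (v23,v2,v3) [-++] → (1.36203, -0.2309, 0.1886)–(1.36203, -0.2309, -0.2763)  len=0.4649
  (v23,v3,v24) [-+-] → (1.36203, -0.2309, -0.2763)–(1.42411, -0.2309, -0.296465)  len=0.0653
  (v24,v3,v4) [-++] → (1.42411, -0.2309, -0.296465)–(1.88744, -0.2309, -0.447)  len=0.4872
  (v24,v4,v20) [-+-] → (1.88744, -0.2309, -0.447)–(1.92058, -0.2309, -0.401401)  len=0.0564
  (v20,v4,v0) [-++] → (1.92058, -0.2309, -0.401401)–(2.21224, -0.2309, 0)  len=0.4962

Chained into 2 loop(s):
  loop 1: 10 segments, perimeter = 2.5058
  loop 2: 10 segments, perimeter = 2.7626
Total perimeter = 5.268


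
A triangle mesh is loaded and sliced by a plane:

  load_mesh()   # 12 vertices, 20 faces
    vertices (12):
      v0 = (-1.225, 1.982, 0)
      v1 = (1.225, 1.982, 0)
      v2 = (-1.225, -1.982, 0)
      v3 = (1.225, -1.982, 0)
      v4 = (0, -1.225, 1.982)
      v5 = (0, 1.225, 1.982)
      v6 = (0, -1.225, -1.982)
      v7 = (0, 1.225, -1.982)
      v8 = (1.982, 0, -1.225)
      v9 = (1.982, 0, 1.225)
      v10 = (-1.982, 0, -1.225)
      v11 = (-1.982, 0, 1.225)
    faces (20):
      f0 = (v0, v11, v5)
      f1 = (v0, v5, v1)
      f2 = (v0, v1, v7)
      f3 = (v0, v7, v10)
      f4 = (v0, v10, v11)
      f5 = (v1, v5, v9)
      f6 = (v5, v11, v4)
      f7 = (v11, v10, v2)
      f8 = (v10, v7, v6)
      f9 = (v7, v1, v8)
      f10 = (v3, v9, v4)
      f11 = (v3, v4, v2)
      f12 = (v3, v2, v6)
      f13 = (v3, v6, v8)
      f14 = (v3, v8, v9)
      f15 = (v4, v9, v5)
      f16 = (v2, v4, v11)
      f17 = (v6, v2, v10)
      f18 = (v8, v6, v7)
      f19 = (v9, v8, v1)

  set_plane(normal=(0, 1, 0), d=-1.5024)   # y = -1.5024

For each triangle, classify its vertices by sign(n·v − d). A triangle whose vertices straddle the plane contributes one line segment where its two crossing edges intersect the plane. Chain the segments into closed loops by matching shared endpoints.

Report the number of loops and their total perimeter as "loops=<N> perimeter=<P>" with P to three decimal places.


Straddling triangles (8 of 20):
  (v11,v10,v2) [++-] → (-1.40818, -1.5024, -0.296423)–(-1.40818, -1.5024, 0.296423)  len=0.5928
  (v3,v9,v4) [-++] → (1.40818, -1.5024, 0.296423)–(0.448897, -1.5024, 1.2557)  len=1.3566
  (v3,v4,v2) [-+-] → (0.448897, -1.5024, 1.2557)–(-0.448897, -1.5024, 1.2557)  len=0.8978
  (v3,v2,v6) [--+] → (-0.448897, -1.5024, -1.2557)–(0.448897, -1.5024, -1.2557)  len=0.8978
  (v3,v6,v8) [-++] → (0.448897, -1.5024, -1.2557)–(1.40818, -1.5024, -0.296423)  len=1.3566
  (v3,v8,v9) [-++] → (1.40818, -1.5024, -0.296423)–(1.40818, -1.5024, 0.296423)  len=0.5928
  (v2,v4,v11) [-++] → (-0.448897, -1.5024, 1.2557)–(-1.40818, -1.5024, 0.296423)  len=1.3566
  (v6,v2,v10) [+-+] → (-0.448897, -1.5024, -1.2557)–(-1.40818, -1.5024, -0.296423)  len=1.3566

Chained into 1 loop(s):
  loop 1: 8 segments, perimeter = 8.4078
Total perimeter = 8.408

loops=1 perimeter=8.408


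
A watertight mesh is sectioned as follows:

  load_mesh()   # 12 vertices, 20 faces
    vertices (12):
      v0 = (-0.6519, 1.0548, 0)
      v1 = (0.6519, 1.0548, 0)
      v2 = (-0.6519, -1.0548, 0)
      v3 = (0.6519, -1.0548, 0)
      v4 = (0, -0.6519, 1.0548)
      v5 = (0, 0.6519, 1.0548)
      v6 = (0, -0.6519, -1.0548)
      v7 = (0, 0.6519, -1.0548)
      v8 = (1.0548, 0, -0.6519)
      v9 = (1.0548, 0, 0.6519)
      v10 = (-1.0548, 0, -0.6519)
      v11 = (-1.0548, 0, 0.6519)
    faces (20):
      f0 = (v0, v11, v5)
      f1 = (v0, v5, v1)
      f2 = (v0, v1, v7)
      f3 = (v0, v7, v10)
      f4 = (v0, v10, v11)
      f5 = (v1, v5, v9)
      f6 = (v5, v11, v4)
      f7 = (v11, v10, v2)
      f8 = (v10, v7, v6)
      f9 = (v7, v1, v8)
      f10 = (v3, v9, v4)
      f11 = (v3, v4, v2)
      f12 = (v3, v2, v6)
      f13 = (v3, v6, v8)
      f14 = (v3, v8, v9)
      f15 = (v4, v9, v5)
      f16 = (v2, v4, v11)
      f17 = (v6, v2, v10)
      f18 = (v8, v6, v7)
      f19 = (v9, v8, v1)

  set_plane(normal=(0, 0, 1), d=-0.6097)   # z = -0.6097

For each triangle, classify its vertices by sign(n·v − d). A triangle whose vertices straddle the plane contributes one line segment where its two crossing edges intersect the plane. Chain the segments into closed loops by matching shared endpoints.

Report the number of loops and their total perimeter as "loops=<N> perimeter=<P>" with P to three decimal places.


Straddling triangles (10 of 20):
  (v0,v1,v7) [++-] → (0.275086, 0.821914, -0.6097)–(-0.275086, 0.821914, -0.6097)  len=0.5502
  (v0,v7,v10) [+--] → (-0.275086, 0.821914, -0.6097)–(-1.02872, 0.0682813, -0.6097)  len=1.0658
  (v0,v10,v11) [+-+] → (-1.02872, 0.0682813, -0.6097)–(-1.0548, 0, -0.6097)  len=0.0731
  (v11,v10,v2) [+-+] → (-1.0548, 0, -0.6097)–(-1.02872, -0.0682813, -0.6097)  len=0.0731
  (v7,v1,v8) [-+-] → (0.275086, 0.821914, -0.6097)–(1.02872, 0.0682813, -0.6097)  len=1.0658
  (v3,v2,v6) [++-] → (-0.275086, -0.821914, -0.6097)–(0.275086, -0.821914, -0.6097)  len=0.5502
  (v3,v6,v8) [+--] → (0.275086, -0.821914, -0.6097)–(1.02872, -0.0682813, -0.6097)  len=1.0658
  (v3,v8,v9) [+-+] → (1.02872, -0.0682813, -0.6097)–(1.0548, 0, -0.6097)  len=0.0731
  (v6,v2,v10) [-+-] → (-0.275086, -0.821914, -0.6097)–(-1.02872, -0.0682813, -0.6097)  len=1.0658
  (v9,v8,v1) [+-+] → (1.0548, 0, -0.6097)–(1.02872, 0.0682813, -0.6097)  len=0.0731

Chained into 1 loop(s):
  loop 1: 10 segments, perimeter = 5.6559
Total perimeter = 5.656

loops=1 perimeter=5.656


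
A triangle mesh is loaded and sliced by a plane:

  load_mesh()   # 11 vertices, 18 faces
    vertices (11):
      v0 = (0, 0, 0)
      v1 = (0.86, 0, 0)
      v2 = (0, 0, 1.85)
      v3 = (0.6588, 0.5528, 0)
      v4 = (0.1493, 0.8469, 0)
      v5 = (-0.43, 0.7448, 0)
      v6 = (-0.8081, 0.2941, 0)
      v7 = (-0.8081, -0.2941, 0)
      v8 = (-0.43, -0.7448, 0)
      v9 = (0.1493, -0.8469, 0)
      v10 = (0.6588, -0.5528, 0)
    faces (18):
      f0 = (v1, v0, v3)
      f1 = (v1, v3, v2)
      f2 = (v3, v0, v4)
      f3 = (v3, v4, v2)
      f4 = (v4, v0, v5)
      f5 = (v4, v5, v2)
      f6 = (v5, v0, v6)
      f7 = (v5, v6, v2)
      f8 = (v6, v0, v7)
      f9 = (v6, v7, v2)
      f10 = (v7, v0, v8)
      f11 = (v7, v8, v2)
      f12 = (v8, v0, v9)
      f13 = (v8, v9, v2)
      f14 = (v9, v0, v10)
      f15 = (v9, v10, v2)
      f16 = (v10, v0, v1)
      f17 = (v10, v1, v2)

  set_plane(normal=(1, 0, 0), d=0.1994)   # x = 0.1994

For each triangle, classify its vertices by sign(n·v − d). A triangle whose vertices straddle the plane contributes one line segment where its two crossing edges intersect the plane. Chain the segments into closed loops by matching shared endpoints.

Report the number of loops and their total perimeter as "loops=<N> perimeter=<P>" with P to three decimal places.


Straddling triangles (8 of 18):
  (v1,v0,v3) [+-+] → (0.1994, 0, 0)–(0.1994, 0.167317, 0)  len=0.1673
  (v1,v3,v2) [++-] → (0.1994, 0.167317, 1.29006)–(0.1994, 0, 1.42106)  len=0.2125
  (v3,v0,v4) [+--] → (0.1994, 0.167317, 0)–(0.1994, 0.817981, 0)  len=0.6507
  (v3,v4,v2) [+--] → (0.1994, 0.817981, 0)–(0.1994, 0.167317, 1.29006)  len=1.4449
  (v9,v0,v10) [--+] → (0.1994, -0.167317, 0)–(0.1994, -0.817981, 0)  len=0.6507
  (v9,v10,v2) [-+-] → (0.1994, -0.817981, 0)–(0.1994, -0.167317, 1.29006)  len=1.4449
  (v10,v0,v1) [+-+] → (0.1994, -0.167317, 0)–(0.1994, 0, 0)  len=0.1673
  (v10,v1,v2) [++-] → (0.1994, 0, 1.42106)–(0.1994, -0.167317, 1.29006)  len=0.2125

Chained into 1 loop(s):
  loop 1: 8 segments, perimeter = 4.9507
Total perimeter = 4.951

loops=1 perimeter=4.951


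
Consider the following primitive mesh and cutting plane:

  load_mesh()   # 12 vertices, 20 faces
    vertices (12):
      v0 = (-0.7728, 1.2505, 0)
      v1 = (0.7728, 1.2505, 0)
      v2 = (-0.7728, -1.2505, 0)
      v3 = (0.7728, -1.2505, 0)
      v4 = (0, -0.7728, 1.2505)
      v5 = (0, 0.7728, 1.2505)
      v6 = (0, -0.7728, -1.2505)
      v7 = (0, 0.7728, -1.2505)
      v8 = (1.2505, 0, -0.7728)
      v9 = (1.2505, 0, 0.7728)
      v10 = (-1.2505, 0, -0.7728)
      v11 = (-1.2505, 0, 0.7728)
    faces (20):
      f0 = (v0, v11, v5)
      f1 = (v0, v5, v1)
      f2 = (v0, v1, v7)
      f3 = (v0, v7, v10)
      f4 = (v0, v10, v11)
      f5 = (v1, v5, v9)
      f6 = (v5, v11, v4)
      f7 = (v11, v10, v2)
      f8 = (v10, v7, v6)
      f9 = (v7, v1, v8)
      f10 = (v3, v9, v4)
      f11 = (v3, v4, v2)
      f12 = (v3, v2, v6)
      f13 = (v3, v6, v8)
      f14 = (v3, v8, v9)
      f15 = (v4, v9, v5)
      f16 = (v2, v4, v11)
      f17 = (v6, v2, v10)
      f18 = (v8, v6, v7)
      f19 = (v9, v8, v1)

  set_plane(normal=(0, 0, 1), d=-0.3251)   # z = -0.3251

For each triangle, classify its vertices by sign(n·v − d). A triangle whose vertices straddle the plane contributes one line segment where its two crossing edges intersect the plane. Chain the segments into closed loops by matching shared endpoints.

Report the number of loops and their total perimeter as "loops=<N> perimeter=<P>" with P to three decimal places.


Straddling triangles (10 of 20):
  (v0,v1,v7) [++-] → (0.571891, 1.12631, -0.3251)–(-0.571891, 1.12631, -0.3251)  len=1.1438
  (v0,v7,v10) [+--] → (-0.571891, 1.12631, -0.3251)–(-0.973758, 0.724442, -0.3251)  len=0.5683
  (v0,v10,v11) [+-+] → (-0.973758, 0.724442, -0.3251)–(-1.2505, 0, -0.3251)  len=0.7755
  (v11,v10,v2) [+-+] → (-1.2505, 0, -0.3251)–(-0.973758, -0.724442, -0.3251)  len=0.7755
  (v7,v1,v8) [-+-] → (0.571891, 1.12631, -0.3251)–(0.973758, 0.724442, -0.3251)  len=0.5683
  (v3,v2,v6) [++-] → (-0.571891, -1.12631, -0.3251)–(0.571891, -1.12631, -0.3251)  len=1.1438
  (v3,v6,v8) [+--] → (0.571891, -1.12631, -0.3251)–(0.973758, -0.724442, -0.3251)  len=0.5683
  (v3,v8,v9) [+-+] → (0.973758, -0.724442, -0.3251)–(1.2505, 0, -0.3251)  len=0.7755
  (v6,v2,v10) [-+-] → (-0.571891, -1.12631, -0.3251)–(-0.973758, -0.724442, -0.3251)  len=0.5683
  (v9,v8,v1) [+-+] → (1.2505, 0, -0.3251)–(0.973758, 0.724442, -0.3251)  len=0.7755

Chained into 1 loop(s):
  loop 1: 10 segments, perimeter = 7.6629
Total perimeter = 7.663

loops=1 perimeter=7.663


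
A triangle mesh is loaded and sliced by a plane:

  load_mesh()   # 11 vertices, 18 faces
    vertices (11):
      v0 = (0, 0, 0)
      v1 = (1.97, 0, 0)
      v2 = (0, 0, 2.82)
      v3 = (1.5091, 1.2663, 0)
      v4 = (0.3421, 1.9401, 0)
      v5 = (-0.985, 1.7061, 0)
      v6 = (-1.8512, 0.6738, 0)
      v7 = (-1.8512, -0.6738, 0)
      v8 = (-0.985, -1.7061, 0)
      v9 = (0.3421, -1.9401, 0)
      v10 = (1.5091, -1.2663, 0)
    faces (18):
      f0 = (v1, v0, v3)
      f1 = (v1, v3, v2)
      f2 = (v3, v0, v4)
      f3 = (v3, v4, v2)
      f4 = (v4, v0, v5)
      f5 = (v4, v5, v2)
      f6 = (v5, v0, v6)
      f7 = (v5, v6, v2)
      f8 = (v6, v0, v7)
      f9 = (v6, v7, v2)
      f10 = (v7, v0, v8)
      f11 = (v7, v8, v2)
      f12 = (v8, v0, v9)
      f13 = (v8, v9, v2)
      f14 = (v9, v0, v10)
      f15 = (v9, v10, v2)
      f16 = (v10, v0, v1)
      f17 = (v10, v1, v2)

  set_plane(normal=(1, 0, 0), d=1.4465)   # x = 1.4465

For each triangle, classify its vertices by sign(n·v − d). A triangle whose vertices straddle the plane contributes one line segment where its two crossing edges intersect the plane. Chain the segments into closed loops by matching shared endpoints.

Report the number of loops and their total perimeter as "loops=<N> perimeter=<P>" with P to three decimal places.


Straddling triangles (8 of 18):
  (v1,v0,v3) [+-+] → (1.4465, 0, 0)–(1.4465, 1.21377, 0)  len=1.2138
  (v1,v3,v2) [++-] → (1.4465, 1.21377, 0.116978)–(1.4465, 0, 0.749376)  len=1.3686
  (v3,v0,v4) [+--] → (1.4465, 1.21377, 0)–(1.4465, 1.30244, 0)  len=0.0887
  (v3,v4,v2) [+--] → (1.4465, 1.30244, 0)–(1.4465, 1.21377, 0.116978)  len=0.1468
  (v9,v0,v10) [--+] → (1.4465, -1.21377, 0)–(1.4465, -1.30244, 0)  len=0.0887
  (v9,v10,v2) [-+-] → (1.4465, -1.30244, 0)–(1.4465, -1.21377, 0.116978)  len=0.1468
  (v10,v0,v1) [+-+] → (1.4465, -1.21377, 0)–(1.4465, 0, 0)  len=1.2138
  (v10,v1,v2) [++-] → (1.4465, 0, 0.749376)–(1.4465, -1.21377, 0.116978)  len=1.3686

Chained into 1 loop(s):
  loop 1: 8 segments, perimeter = 5.6357
Total perimeter = 5.636

loops=1 perimeter=5.636


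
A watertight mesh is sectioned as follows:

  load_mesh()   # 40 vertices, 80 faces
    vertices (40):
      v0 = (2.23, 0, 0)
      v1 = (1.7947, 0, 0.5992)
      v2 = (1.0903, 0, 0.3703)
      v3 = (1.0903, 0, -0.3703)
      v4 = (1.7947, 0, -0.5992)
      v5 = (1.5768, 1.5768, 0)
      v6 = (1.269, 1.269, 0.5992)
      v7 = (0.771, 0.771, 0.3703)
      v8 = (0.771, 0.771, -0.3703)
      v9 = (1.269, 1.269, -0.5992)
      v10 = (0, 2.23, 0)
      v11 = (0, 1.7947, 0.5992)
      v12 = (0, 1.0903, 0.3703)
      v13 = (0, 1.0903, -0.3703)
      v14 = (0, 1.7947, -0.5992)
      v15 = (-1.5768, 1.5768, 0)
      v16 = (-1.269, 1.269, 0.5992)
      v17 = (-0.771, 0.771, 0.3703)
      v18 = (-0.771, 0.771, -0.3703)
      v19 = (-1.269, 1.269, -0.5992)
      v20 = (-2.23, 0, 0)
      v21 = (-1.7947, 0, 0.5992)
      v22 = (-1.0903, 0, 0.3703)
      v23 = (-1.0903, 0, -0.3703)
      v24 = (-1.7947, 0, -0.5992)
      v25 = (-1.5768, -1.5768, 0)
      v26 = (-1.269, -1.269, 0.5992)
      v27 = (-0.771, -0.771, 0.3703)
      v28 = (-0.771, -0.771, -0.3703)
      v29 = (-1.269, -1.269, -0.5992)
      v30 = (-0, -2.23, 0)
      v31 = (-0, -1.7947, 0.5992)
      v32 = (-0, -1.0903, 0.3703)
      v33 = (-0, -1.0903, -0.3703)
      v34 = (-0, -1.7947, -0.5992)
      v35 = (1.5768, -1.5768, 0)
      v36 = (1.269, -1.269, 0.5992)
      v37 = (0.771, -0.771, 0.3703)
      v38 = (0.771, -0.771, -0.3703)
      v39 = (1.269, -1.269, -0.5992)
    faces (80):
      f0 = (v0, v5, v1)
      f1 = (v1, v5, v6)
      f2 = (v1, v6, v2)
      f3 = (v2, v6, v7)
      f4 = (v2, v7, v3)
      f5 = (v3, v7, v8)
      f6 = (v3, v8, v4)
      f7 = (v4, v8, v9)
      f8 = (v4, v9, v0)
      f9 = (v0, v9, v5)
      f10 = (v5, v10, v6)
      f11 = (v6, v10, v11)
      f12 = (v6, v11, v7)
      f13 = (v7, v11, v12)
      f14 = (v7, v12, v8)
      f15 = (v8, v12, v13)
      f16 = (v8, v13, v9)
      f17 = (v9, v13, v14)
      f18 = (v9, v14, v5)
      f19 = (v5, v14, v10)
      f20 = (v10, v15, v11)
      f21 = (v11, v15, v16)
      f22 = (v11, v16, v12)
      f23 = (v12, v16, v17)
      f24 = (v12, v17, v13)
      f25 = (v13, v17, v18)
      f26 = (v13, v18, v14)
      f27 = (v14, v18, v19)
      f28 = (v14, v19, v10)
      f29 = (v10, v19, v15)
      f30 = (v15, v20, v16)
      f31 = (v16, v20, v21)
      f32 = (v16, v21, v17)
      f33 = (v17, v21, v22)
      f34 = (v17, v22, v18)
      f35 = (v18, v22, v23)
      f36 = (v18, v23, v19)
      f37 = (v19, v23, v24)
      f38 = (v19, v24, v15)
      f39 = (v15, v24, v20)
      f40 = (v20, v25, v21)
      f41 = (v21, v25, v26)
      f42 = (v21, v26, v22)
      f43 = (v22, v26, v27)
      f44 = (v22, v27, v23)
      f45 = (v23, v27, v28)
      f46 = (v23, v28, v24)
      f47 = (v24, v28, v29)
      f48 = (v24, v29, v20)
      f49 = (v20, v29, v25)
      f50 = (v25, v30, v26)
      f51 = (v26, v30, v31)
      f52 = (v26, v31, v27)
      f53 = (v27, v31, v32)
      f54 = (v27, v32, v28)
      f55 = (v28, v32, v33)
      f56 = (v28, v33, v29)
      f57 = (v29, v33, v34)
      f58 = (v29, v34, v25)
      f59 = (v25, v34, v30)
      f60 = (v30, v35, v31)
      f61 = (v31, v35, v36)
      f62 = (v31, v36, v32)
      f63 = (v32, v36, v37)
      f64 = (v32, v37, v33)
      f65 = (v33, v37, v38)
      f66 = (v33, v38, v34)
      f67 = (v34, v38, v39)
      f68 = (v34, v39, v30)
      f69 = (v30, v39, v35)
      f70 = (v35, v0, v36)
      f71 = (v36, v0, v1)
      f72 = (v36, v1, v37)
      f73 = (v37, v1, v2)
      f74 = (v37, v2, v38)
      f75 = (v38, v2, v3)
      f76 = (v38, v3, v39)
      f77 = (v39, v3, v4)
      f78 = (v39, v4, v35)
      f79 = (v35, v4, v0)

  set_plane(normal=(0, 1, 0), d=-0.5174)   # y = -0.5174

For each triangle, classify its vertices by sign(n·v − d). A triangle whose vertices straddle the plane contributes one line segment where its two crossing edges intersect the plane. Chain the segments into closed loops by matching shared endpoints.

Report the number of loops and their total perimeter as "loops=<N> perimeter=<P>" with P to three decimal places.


loops=2 perimeter=7.406

Straddling triangles (20 of 80):
  (v20,v25,v21) [+-+] → (-2.01566, -0.5174, 0)–(-1.7232, -0.5174, 0.402583)  len=0.4976
  (v21,v25,v26) [+--] → (-1.7232, -0.5174, 0.402583)–(-1.58036, -0.5174, 0.5992)  len=0.2430
  (v21,v26,v22) [+-+] → (-1.58036, -0.5174, 0.5992)–(-1.16316, -0.5174, 0.463628)  len=0.4387
  (v22,v26,v27) [+--] → (-1.16316, -0.5174, 0.463628)–(-0.876025, -0.5174, 0.3703)  len=0.3019
  (v22,v27,v23) [+-+] → (-0.876025, -0.5174, 0.3703)–(-0.876025, -0.5174, 0.126699)  len=0.2436
  (v23,v27,v28) [+--] → (-0.876025, -0.5174, 0.126699)–(-0.876025, -0.5174, -0.3703)  len=0.4970
  (v23,v28,v24) [+-+] → (-0.876025, -0.5174, -0.3703)–(-1.10772, -0.5174, -0.445591)  len=0.2436
  (v24,v28,v29) [+--] → (-1.10772, -0.5174, -0.445591)–(-1.58036, -0.5174, -0.5992)  len=0.4970
  (v24,v29,v20) [+-+] → (-1.58036, -0.5174, -0.5992)–(-1.83818, -0.5174, -0.244307)  len=0.4387
  (v20,v29,v25) [+--] → (-1.83818, -0.5174, -0.244307)–(-2.01566, -0.5174, 0)  len=0.3020
  (v35,v0,v36) [-+-] → (2.01566, -0.5174, 0)–(1.83818, -0.5174, 0.244307)  len=0.3020
  (v36,v0,v1) [-++] → (1.83818, -0.5174, 0.244307)–(1.58036, -0.5174, 0.5992)  len=0.4387
  (v36,v1,v37) [-+-] → (1.58036, -0.5174, 0.5992)–(1.10772, -0.5174, 0.445591)  len=0.4970
  (v37,v1,v2) [-++] → (1.10772, -0.5174, 0.445591)–(0.876025, -0.5174, 0.3703)  len=0.2436
  (v37,v2,v38) [-+-] → (0.876025, -0.5174, 0.3703)–(0.876025, -0.5174, -0.126699)  len=0.4970
  (v38,v2,v3) [-++] → (0.876025, -0.5174, -0.126699)–(0.876025, -0.5174, -0.3703)  len=0.2436
  (v38,v3,v39) [-+-] → (0.876025, -0.5174, -0.3703)–(1.16316, -0.5174, -0.463628)  len=0.3019
  (v39,v3,v4) [-++] → (1.16316, -0.5174, -0.463628)–(1.58036, -0.5174, -0.5992)  len=0.4387
  (v39,v4,v35) [-+-] → (1.58036, -0.5174, -0.5992)–(1.7232, -0.5174, -0.402583)  len=0.2430
  (v35,v4,v0) [-++] → (1.7232, -0.5174, -0.402583)–(2.01566, -0.5174, 0)  len=0.4976

Chained into 2 loop(s):
  loop 1: 10 segments, perimeter = 3.7030
  loop 2: 10 segments, perimeter = 3.7030
Total perimeter = 7.406


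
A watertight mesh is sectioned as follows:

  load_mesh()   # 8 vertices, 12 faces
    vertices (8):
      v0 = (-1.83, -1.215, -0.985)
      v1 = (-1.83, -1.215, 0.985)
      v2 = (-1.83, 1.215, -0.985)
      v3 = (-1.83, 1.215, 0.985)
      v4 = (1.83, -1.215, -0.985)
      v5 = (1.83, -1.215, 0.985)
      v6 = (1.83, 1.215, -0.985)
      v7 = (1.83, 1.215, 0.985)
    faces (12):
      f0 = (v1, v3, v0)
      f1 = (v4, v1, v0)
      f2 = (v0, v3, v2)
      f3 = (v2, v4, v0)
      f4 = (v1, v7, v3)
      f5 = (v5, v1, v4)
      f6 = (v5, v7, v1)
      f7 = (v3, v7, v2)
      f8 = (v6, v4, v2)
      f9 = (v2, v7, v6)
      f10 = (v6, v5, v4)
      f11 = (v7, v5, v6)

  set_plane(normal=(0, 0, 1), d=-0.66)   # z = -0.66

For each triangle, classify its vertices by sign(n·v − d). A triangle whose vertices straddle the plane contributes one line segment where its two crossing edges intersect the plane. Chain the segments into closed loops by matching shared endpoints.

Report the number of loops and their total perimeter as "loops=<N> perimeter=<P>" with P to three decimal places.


Straddling triangles (8 of 12):
  (v1,v3,v0) [++-] → (-1.83, -0.814112, -0.66)–(-1.83, -1.215, -0.66)  len=0.4009
  (v4,v1,v0) [-+-] → (1.22619, -1.215, -0.66)–(-1.83, -1.215, -0.66)  len=3.0562
  (v0,v3,v2) [-+-] → (-1.83, -0.814112, -0.66)–(-1.83, 1.215, -0.66)  len=2.0291
  (v5,v1,v4) [++-] → (1.22619, -1.215, -0.66)–(1.83, -1.215, -0.66)  len=0.6038
  (v3,v7,v2) [++-] → (-1.22619, 1.215, -0.66)–(-1.83, 1.215, -0.66)  len=0.6038
  (v2,v7,v6) [-+-] → (-1.22619, 1.215, -0.66)–(1.83, 1.215, -0.66)  len=3.0562
  (v6,v5,v4) [-+-] → (1.83, 0.814112, -0.66)–(1.83, -1.215, -0.66)  len=2.0291
  (v7,v5,v6) [++-] → (1.83, 0.814112, -0.66)–(1.83, 1.215, -0.66)  len=0.4009

Chained into 1 loop(s):
  loop 1: 8 segments, perimeter = 12.1800
Total perimeter = 12.180

loops=1 perimeter=12.180


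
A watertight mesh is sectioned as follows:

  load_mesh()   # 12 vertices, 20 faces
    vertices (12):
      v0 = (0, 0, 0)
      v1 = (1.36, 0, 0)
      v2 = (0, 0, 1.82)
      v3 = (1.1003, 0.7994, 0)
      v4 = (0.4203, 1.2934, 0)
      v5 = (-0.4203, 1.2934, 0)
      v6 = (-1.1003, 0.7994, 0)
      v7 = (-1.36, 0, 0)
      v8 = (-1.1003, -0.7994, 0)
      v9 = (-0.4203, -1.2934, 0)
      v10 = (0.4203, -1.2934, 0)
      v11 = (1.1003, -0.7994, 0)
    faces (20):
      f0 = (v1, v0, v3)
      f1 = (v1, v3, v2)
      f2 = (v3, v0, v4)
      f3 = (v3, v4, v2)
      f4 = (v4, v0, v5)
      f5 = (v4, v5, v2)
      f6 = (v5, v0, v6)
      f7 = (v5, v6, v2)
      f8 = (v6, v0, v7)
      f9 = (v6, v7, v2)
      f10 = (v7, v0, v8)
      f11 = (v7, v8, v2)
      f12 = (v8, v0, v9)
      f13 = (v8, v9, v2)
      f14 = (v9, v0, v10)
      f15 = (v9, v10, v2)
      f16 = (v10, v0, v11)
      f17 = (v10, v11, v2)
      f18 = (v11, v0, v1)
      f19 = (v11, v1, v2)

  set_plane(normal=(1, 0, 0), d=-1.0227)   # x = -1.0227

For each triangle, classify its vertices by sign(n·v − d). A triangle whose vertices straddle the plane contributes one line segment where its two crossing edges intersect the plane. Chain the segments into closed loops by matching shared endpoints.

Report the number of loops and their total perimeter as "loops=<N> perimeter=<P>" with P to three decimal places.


loops=1 perimeter=3.674

Straddling triangles (8 of 20):
  (v5,v0,v6) [++-] → (-1.0227, 0.743021, 0)–(-1.0227, 0.855774, 0)  len=0.1128
  (v5,v6,v2) [+-+] → (-1.0227, 0.855774, 0)–(-1.0227, 0.743021, 0.128358)  len=0.1708
  (v6,v0,v7) [-+-] → (-1.0227, 0.743021, 0)–(-1.0227, 0, 0)  len=0.7430
  (v6,v7,v2) [--+] → (-1.0227, 0, 0.451387)–(-1.0227, 0.743021, 0.128358)  len=0.8102
  (v7,v0,v8) [-+-] → (-1.0227, 0, 0)–(-1.0227, -0.743021, 0)  len=0.7430
  (v7,v8,v2) [--+] → (-1.0227, -0.743021, 0.128358)–(-1.0227, 0, 0.451387)  len=0.8102
  (v8,v0,v9) [-++] → (-1.0227, -0.743021, 0)–(-1.0227, -0.855774, 0)  len=0.1128
  (v8,v9,v2) [-++] → (-1.0227, -0.855774, 0)–(-1.0227, -0.743021, 0.128358)  len=0.1708

Chained into 1 loop(s):
  loop 1: 8 segments, perimeter = 3.6736
Total perimeter = 3.674
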